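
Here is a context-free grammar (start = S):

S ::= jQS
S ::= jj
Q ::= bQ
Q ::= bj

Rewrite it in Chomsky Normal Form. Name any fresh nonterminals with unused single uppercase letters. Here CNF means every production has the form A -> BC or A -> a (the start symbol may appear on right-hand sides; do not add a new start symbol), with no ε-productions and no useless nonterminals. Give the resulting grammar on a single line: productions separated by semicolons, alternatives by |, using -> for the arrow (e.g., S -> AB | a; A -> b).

S -> BB | BC; A -> b; B -> j; C -> QS; Q -> AB | AQ

No ε-productions.
No unit productions to eliminate.
TERM: introduce A -> b, B -> j and substitute in every rule of length ≥2.
BIN: S -> BQS becomes S -> BC, C -> QS.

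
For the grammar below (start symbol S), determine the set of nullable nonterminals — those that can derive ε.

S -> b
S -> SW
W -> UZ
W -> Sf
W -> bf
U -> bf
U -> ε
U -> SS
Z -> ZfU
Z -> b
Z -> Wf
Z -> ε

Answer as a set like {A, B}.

{U, W, Z}

Directly nullable (have an ε-rule): {U, Z}.
W is nullable via W -> UZ (every symbol on the right is already known nullable).
Not nullable: S — each has a terminal in every rule's right-hand side or depends on a non-nullable symbol.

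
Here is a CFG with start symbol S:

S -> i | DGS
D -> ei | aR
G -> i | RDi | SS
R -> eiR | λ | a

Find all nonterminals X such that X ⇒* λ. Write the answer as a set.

{R}

Directly nullable (have an ε-rule): {R}.
Not nullable: D, G, S — each has a terminal in every rule's right-hand side or depends on a non-nullable symbol.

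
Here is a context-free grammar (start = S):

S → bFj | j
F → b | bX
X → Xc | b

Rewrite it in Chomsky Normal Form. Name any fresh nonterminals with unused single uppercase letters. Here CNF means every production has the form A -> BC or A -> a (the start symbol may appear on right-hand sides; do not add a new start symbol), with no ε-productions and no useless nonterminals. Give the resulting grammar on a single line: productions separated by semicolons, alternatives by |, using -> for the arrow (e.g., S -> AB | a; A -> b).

No ε-productions.
No unit productions to eliminate.
TERM: introduce A -> b, C -> c, B -> j and substitute in every rule of length ≥2.
BIN: S -> AFB becomes S -> AD, D -> FB.

S -> j | AD; A -> b; B -> j; C -> c; D -> FB; F -> b | AX; X -> b | XC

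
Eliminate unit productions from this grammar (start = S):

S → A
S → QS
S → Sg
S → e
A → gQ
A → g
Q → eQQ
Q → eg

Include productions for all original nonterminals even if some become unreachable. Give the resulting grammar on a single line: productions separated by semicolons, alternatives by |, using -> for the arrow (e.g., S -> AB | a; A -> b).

Unit productions: S->A.
Unit pairs (A ⇒* B via units): (S,A).
S: inherits non-unit rules of {A, S} → QS | Sg | e | g | gQ.
A: inherits non-unit rules of {A} → g | gQ.
Q: inherits non-unit rules of {Q} → eQQ | eg.

S -> e | g | QS | Sg | gQ; A -> g | gQ; Q -> eg | eQQ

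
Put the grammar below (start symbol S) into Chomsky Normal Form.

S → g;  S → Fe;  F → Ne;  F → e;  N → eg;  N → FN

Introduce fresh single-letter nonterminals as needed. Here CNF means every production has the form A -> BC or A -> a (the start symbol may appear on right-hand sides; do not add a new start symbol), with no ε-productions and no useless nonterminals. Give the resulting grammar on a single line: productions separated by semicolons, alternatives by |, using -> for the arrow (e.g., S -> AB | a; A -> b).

No ε-productions.
No unit productions to eliminate.
TERM: introduce A -> e, B -> g and substitute in every rule of length ≥2.

S -> g | FA; A -> e; B -> g; F -> e | NA; N -> AB | FN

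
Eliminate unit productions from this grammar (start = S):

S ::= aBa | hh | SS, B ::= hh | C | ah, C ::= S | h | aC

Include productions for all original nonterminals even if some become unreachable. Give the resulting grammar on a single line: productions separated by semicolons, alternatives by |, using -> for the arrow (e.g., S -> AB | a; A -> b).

S -> SS | hh | aBa; B -> h | SS | aC | ah | hh | aBa; C -> h | SS | aC | hh | aBa

Unit productions: B->C, C->S.
Unit pairs (A ⇒* B via units): (B,C), (B,S), (C,S).
S: inherits non-unit rules of {S} → SS | aBa | hh.
B: inherits non-unit rules of {B, C, S} → SS | aBa | aC | ah | h | hh.
C: inherits non-unit rules of {C, S} → SS | aBa | aC | h | hh.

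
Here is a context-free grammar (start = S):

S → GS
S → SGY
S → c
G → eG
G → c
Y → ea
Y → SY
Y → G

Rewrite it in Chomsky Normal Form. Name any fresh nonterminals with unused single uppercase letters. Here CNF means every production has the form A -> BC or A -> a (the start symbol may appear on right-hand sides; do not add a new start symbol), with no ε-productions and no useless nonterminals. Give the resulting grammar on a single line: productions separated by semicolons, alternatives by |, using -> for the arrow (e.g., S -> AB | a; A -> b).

S -> c | GS | SC; A -> e; B -> a; C -> GY; G -> c | AG; Y -> c | AB | AG | SY

No ε-productions.
After unit-elimination: S -> c | GS | SGY; G -> c | eG; Y -> c | SY | eG | ea.
TERM: introduce B -> a, A -> e and substitute in every rule of length ≥2.
BIN: S -> SGY becomes S -> SC, C -> GY.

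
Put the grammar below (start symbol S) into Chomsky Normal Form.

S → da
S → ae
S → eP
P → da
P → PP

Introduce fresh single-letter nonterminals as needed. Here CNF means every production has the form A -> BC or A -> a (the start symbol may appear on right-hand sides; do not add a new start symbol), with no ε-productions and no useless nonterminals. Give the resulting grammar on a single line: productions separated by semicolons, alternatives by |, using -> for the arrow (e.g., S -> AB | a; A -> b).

S -> AB | BC | CP; A -> d; B -> a; C -> e; P -> AB | PP

No ε-productions.
No unit productions to eliminate.
TERM: introduce B -> a, A -> d, C -> e and substitute in every rule of length ≥2.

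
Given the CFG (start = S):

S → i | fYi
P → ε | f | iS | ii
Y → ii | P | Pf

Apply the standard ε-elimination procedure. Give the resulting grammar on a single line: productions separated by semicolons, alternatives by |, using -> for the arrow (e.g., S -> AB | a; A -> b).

Nullable set: {P, Y}.
S -> fYi: Y nullable, giving fYi | fi.
Drop P -> ε.
Y -> P: P nullable, giving P.
Y -> Pf: P nullable, giving Pf | f.
Unchanged (no nullable symbols): S -> i; P -> f; P -> iS; P -> ii; Y -> ii.

S -> i | fi | fYi; P -> f | iS | ii; Y -> P | f | Pf | ii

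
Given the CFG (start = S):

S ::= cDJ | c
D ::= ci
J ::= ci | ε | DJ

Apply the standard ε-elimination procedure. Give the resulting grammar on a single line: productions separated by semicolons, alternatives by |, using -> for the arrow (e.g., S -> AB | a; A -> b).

S -> c | cD | cDJ; D -> ci; J -> D | DJ | ci

Nullable set: {J}.
S -> cDJ: J nullable, giving cD | cDJ.
Drop J -> ε.
J -> DJ: J nullable, giving D | DJ.
Unchanged (no nullable symbols): S -> c; D -> ci; J -> ci.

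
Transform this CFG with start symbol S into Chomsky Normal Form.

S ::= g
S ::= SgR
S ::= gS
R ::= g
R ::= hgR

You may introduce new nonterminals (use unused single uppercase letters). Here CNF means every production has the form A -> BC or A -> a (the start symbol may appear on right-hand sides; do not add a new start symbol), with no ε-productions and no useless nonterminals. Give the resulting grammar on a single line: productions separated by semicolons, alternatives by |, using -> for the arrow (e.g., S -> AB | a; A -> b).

No ε-productions.
No unit productions to eliminate.
TERM: introduce B -> g, A -> h and substitute in every rule of length ≥2.
BIN: R -> ABR becomes R -> AC, C -> BR; S -> SBR becomes S -> SD, D -> BR.

S -> g | BS | SD; A -> h; B -> g; C -> BR; D -> BR; R -> g | AC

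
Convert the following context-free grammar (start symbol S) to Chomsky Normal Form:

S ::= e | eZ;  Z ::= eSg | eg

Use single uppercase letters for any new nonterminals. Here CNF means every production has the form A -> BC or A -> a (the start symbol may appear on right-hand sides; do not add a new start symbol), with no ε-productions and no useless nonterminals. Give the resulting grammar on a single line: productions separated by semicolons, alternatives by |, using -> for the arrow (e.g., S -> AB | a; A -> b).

No ε-productions.
No unit productions to eliminate.
TERM: introduce A -> e, B -> g and substitute in every rule of length ≥2.
BIN: Z -> ASB becomes Z -> AC, C -> SB.

S -> e | AZ; A -> e; B -> g; C -> SB; Z -> AB | AC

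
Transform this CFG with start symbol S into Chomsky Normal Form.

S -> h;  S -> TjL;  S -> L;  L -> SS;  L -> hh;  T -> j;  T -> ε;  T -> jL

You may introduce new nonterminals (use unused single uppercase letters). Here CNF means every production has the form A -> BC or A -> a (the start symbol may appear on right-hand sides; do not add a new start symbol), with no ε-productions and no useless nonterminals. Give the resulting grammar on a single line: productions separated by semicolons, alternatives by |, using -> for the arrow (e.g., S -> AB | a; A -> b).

S -> h | AA | BL | SS | TC; A -> h; B -> j; C -> BL; L -> AA | SS; T -> j | BL

Nullable: {T}; after ε-elimination: S -> L | h | jL | TjL; L -> SS | hh; T -> j | jL.
After unit-elimination: S -> h | SS | hh | jL | TjL; L -> SS | hh; T -> j | jL.
TERM: introduce A -> h, B -> j and substitute in every rule of length ≥2.
BIN: S -> TBL becomes S -> TC, C -> BL.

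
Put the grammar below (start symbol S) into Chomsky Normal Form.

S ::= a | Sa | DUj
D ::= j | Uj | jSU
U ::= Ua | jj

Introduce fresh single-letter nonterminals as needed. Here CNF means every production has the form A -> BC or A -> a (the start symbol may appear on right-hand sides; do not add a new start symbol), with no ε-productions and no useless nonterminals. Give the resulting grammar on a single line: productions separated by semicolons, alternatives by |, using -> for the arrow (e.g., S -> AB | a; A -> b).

No ε-productions.
No unit productions to eliminate.
TERM: introduce B -> a, A -> j and substitute in every rule of length ≥2.
BIN: D -> ASU becomes D -> AC, C -> SU; S -> DUA becomes S -> DE, E -> UA.

S -> a | DE | SB; A -> j; B -> a; C -> SU; D -> j | AC | UA; E -> UA; U -> AA | UB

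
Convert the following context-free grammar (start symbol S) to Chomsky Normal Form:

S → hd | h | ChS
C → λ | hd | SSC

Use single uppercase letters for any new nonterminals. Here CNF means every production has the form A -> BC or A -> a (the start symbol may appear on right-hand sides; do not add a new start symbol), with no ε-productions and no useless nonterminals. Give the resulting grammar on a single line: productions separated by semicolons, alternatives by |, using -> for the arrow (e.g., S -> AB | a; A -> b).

Nullable: {C}; after ε-elimination: S -> h | hS | hd | ChS; C -> SS | hd | SSC.
No unit productions to eliminate.
TERM: introduce B -> d, A -> h and substitute in every rule of length ≥2.
BIN: C -> SSC becomes C -> SD, D -> SC; S -> CAS becomes S -> CE, E -> AS.

S -> h | AB | AS | CE; A -> h; B -> d; C -> AB | SD | SS; D -> SC; E -> AS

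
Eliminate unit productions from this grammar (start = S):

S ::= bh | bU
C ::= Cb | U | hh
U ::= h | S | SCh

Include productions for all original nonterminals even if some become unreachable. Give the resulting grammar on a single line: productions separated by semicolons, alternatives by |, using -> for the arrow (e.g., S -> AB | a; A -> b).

Unit productions: C->U, U->S.
Unit pairs (A ⇒* B via units): (C,S), (C,U), (U,S).
S: inherits non-unit rules of {S} → bU | bh.
C: inherits non-unit rules of {C, S, U} → Cb | SCh | bU | bh | h | hh.
U: inherits non-unit rules of {S, U} → SCh | bU | bh | h.

S -> bU | bh; C -> h | Cb | bU | bh | hh | SCh; U -> h | bU | bh | SCh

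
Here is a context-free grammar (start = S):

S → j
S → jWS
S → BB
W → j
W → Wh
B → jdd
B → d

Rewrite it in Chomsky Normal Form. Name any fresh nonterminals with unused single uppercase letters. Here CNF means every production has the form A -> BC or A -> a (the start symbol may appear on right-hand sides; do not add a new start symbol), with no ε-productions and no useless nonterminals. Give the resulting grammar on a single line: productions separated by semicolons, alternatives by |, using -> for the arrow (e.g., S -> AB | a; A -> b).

S -> j | AF | BB; A -> j; B -> d | AE; C -> d; D -> h; E -> CC; F -> WS; W -> j | WD

No ε-productions.
No unit productions to eliminate.
TERM: introduce C -> d, D -> h, A -> j and substitute in every rule of length ≥2.
BIN: B -> ACC becomes B -> AE, E -> CC; S -> AWS becomes S -> AF, F -> WS.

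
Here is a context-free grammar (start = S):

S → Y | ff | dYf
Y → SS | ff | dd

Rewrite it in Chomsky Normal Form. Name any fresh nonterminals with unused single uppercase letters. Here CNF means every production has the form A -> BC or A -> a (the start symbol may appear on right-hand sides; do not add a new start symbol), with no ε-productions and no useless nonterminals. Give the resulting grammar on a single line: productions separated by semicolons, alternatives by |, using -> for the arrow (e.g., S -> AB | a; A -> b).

S -> AA | AC | BB | SS; A -> d; B -> f; C -> YB; Y -> AA | BB | SS

No ε-productions.
After unit-elimination: S -> SS | dd | ff | dYf; Y -> SS | dd | ff.
TERM: introduce A -> d, B -> f and substitute in every rule of length ≥2.
BIN: S -> AYB becomes S -> AC, C -> YB.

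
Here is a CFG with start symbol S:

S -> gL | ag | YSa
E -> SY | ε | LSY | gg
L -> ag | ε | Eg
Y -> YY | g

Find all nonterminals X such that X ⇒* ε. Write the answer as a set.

Directly nullable (have an ε-rule): {E, L}.
Not nullable: S, Y — each has a terminal in every rule's right-hand side or depends on a non-nullable symbol.

{E, L}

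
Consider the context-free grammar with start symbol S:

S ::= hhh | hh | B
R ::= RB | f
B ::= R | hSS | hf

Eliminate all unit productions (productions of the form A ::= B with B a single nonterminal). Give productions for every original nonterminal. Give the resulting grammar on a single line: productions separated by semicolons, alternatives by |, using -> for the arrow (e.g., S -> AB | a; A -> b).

Unit productions: B->R, S->B.
Unit pairs (A ⇒* B via units): (B,R), (S,B), (S,R).
S: inherits non-unit rules of {B, R, S} → RB | f | hSS | hf | hh | hhh.
B: inherits non-unit rules of {B, R} → RB | f | hSS | hf.
R: inherits non-unit rules of {R} → RB | f.

S -> f | RB | hf | hh | hSS | hhh; B -> f | RB | hf | hSS; R -> f | RB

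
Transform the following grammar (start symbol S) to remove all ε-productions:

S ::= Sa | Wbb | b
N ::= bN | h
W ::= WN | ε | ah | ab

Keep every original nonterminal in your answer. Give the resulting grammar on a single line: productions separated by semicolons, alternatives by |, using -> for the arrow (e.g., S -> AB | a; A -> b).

Nullable set: {W}.
S -> Wbb: W nullable, giving Wbb | bb.
Drop W -> ε.
W -> WN: W nullable, giving N | WN.
Unchanged (no nullable symbols): S -> Sa; S -> b; N -> bN; N -> h; W -> ab; W -> ah.

S -> b | Sa | bb | Wbb; N -> h | bN; W -> N | WN | ab | ah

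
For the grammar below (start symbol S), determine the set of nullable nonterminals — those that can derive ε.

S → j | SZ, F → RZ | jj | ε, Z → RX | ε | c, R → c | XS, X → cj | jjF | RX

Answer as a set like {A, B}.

Directly nullable (have an ε-rule): {F, Z}.
Not nullable: R, S, X — each has a terminal in every rule's right-hand side or depends on a non-nullable symbol.

{F, Z}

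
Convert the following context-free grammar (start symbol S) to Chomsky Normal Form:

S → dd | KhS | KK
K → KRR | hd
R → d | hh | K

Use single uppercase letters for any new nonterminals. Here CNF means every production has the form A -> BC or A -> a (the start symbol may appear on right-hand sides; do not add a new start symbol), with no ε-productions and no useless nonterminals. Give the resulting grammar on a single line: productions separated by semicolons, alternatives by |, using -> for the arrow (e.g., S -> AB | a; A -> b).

S -> BB | KE | KK; A -> h; B -> d; C -> RR; D -> RR; E -> AS; K -> AB | KC; R -> d | AA | AB | KD

No ε-productions.
After unit-elimination: S -> KK | dd | KhS; K -> hd | KRR; R -> d | hd | hh | KRR.
TERM: introduce B -> d, A -> h and substitute in every rule of length ≥2.
BIN: K -> KRR becomes K -> KC, C -> RR; R -> KRR becomes R -> KD, D -> RR; S -> KAS becomes S -> KE, E -> AS.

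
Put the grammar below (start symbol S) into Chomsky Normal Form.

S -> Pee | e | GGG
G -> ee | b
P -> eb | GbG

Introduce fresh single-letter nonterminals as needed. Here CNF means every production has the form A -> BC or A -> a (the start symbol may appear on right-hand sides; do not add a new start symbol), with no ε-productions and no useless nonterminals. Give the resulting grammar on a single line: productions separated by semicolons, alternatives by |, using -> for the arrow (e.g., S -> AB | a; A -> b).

No ε-productions.
No unit productions to eliminate.
TERM: introduce B -> b, A -> e and substitute in every rule of length ≥2.
BIN: P -> GBG becomes P -> GC, C -> BG; S -> GGG becomes S -> GD, D -> GG; S -> PAA becomes S -> PE, E -> AA.

S -> e | GD | PE; A -> e; B -> b; C -> BG; D -> GG; E -> AA; G -> b | AA; P -> AB | GC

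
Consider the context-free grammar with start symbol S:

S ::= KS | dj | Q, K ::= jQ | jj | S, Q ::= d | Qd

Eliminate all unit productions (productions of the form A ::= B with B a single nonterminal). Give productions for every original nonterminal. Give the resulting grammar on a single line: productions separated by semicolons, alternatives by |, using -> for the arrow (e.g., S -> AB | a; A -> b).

Unit productions: K->S, S->Q.
Unit pairs (A ⇒* B via units): (K,Q), (K,S), (S,Q).
S: inherits non-unit rules of {Q, S} → KS | Qd | d | dj.
K: inherits non-unit rules of {K, Q, S} → KS | Qd | d | dj | jQ | jj.
Q: inherits non-unit rules of {Q} → Qd | d.

S -> d | KS | Qd | dj; K -> d | KS | Qd | dj | jQ | jj; Q -> d | Qd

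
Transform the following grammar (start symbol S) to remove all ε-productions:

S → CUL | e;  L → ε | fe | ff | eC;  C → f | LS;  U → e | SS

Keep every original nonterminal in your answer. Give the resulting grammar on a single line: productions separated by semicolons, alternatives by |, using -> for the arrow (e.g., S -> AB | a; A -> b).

Nullable set: {L}.
S -> CUL: L nullable, giving CU | CUL.
C -> LS: L nullable, giving LS | S.
Drop L -> ε.
Unchanged (no nullable symbols): S -> e; C -> f; L -> eC; L -> fe; L -> ff; U -> SS; U -> e.

S -> e | CU | CUL; C -> S | f | LS; L -> eC | fe | ff; U -> e | SS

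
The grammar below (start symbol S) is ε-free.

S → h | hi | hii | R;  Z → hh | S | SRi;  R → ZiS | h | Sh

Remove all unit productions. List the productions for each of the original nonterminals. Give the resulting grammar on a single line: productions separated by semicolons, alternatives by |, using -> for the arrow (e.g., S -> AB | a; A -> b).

Unit productions: S->R, Z->S.
Unit pairs (A ⇒* B via units): (S,R), (Z,R), (Z,S).
S: inherits non-unit rules of {R, S} → Sh | ZiS | h | hi | hii.
R: inherits non-unit rules of {R} → Sh | ZiS | h.
Z: inherits non-unit rules of {R, S, Z} → SRi | Sh | ZiS | h | hh | hi | hii.

S -> h | Sh | hi | ZiS | hii; R -> h | Sh | ZiS; Z -> h | Sh | hh | hi | SRi | ZiS | hii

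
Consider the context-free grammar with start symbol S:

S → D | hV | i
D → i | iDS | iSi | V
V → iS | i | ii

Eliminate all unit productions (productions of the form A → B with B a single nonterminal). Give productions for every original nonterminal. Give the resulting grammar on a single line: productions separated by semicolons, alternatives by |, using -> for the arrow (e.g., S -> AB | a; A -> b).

S -> i | hV | iS | ii | iDS | iSi; D -> i | iS | ii | iDS | iSi; V -> i | iS | ii

Unit productions: D->V, S->D.
Unit pairs (A ⇒* B via units): (D,V), (S,D), (S,V).
S: inherits non-unit rules of {D, S, V} → hV | i | iDS | iS | iSi | ii.
D: inherits non-unit rules of {D, V} → i | iDS | iS | iSi | ii.
V: inherits non-unit rules of {V} → i | iS | ii.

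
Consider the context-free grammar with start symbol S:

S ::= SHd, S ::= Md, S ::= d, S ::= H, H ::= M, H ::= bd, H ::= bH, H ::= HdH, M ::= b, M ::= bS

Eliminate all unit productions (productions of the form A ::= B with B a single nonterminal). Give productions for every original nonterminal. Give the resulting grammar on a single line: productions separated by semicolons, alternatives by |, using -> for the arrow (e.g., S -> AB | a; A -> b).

Unit productions: H->M, S->H.
Unit pairs (A ⇒* B via units): (H,M), (S,H), (S,M).
S: inherits non-unit rules of {H, M, S} → HdH | Md | SHd | b | bH | bS | bd | d.
H: inherits non-unit rules of {H, M} → HdH | b | bH | bS | bd.
M: inherits non-unit rules of {M} → b | bS.

S -> b | d | Md | bH | bS | bd | HdH | SHd; H -> b | bH | bS | bd | HdH; M -> b | bS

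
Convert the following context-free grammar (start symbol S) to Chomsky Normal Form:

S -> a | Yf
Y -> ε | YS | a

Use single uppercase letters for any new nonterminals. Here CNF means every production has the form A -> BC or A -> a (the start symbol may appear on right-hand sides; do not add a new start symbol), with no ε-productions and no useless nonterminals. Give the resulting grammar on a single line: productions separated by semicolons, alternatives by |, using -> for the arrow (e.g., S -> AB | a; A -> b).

Nullable: {Y}; after ε-elimination: S -> a | f | Yf; Y -> S | a | YS.
After unit-elimination: S -> a | f | Yf; Y -> a | f | YS | Yf.
TERM: introduce A -> f and substitute in every rule of length ≥2.

S -> a | f | YA; A -> f; Y -> a | f | YA | YS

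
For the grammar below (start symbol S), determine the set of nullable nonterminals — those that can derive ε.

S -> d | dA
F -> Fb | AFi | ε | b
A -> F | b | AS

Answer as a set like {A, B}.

{A, F}

Directly nullable (have an ε-rule): {F}.
A is nullable via A -> F (every symbol on the right is already known nullable).
Not nullable: S — each has a terminal in every rule's right-hand side or depends on a non-nullable symbol.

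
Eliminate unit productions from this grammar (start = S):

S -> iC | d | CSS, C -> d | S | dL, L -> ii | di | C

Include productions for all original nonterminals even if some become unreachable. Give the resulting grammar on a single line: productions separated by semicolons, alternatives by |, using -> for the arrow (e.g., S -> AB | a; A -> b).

Unit productions: C->S, L->C.
Unit pairs (A ⇒* B via units): (C,S), (L,C), (L,S).
S: inherits non-unit rules of {S} → CSS | d | iC.
C: inherits non-unit rules of {C, S} → CSS | d | dL | iC.
L: inherits non-unit rules of {C, L, S} → CSS | d | dL | di | iC | ii.

S -> d | iC | CSS; C -> d | dL | iC | CSS; L -> d | dL | di | iC | ii | CSS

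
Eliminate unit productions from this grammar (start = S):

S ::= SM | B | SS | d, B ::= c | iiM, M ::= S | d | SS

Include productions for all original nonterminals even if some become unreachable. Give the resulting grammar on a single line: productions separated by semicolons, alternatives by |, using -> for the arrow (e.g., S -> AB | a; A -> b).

S -> c | d | SM | SS | iiM; B -> c | iiM; M -> c | d | SM | SS | iiM

Unit productions: M->S, S->B.
Unit pairs (A ⇒* B via units): (M,B), (M,S), (S,B).
S: inherits non-unit rules of {B, S} → SM | SS | c | d | iiM.
B: inherits non-unit rules of {B} → c | iiM.
M: inherits non-unit rules of {B, M, S} → SM | SS | c | d | iiM.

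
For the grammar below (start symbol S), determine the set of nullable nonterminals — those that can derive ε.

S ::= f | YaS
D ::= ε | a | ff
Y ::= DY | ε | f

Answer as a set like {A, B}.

{D, Y}

Directly nullable (have an ε-rule): {D, Y}.
Not nullable: S — each has a terminal in every rule's right-hand side or depends on a non-nullable symbol.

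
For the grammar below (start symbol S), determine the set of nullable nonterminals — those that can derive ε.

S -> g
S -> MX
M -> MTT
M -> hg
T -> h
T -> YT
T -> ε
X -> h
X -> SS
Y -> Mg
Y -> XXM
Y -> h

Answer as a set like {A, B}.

Directly nullable (have an ε-rule): {T}.
Not nullable: M, S, X, Y — each has a terminal in every rule's right-hand side or depends on a non-nullable symbol.

{T}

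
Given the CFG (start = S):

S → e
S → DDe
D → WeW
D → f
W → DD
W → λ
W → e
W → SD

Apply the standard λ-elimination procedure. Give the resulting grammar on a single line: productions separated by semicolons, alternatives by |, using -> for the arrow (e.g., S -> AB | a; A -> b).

Nullable set: {W}.
D -> WeW: W, W nullable, giving We | WeW | e | eW.
Drop W -> λ.
Unchanged (no nullable symbols): S -> DDe; S -> e; D -> f; W -> DD; W -> SD; W -> e.

S -> e | DDe; D -> e | f | We | eW | WeW; W -> e | DD | SD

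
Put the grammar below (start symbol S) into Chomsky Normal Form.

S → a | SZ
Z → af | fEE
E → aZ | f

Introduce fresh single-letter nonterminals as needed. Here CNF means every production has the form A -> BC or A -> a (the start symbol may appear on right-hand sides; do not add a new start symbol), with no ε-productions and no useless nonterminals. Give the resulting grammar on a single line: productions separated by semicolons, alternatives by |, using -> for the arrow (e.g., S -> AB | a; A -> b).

No ε-productions.
No unit productions to eliminate.
TERM: introduce A -> a, B -> f and substitute in every rule of length ≥2.
BIN: Z -> BEE becomes Z -> BC, C -> EE.

S -> a | SZ; A -> a; B -> f; C -> EE; E -> f | AZ; Z -> AB | BC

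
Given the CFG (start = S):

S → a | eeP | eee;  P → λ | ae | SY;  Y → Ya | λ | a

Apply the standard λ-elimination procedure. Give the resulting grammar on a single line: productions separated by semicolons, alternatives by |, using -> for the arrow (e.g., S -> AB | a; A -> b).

S -> a | ee | eeP | eee; P -> S | SY | ae; Y -> a | Ya

Nullable set: {P, Y}.
S -> eeP: P nullable, giving ee | eeP.
Drop P -> λ.
P -> SY: Y nullable, giving S | SY.
Drop Y -> λ.
Y -> Ya: Y nullable, giving Ya | a.
Unchanged (no nullable symbols): S -> a; S -> eee; P -> ae; Y -> a.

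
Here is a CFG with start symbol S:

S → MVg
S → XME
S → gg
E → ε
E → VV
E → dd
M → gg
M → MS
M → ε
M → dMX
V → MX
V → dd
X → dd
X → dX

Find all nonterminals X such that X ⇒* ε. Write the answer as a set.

{E, M}

Directly nullable (have an ε-rule): {E, M}.
Not nullable: S, V, X — each has a terminal in every rule's right-hand side or depends on a non-nullable symbol.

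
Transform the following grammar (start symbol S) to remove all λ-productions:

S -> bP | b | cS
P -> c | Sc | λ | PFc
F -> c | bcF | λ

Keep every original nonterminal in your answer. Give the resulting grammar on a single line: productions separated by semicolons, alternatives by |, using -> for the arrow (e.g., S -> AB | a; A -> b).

S -> b | bP | cS; F -> c | bc | bcF; P -> c | Fc | Pc | Sc | PFc

Nullable set: {F, P}.
S -> bP: P nullable, giving b | bP.
Drop F -> λ.
F -> bcF: F nullable, giving bc | bcF.
Drop P -> λ.
P -> PFc: P, F nullable, giving Fc | PFc | Pc | c.
Unchanged (no nullable symbols): S -> b; S -> cS; F -> c; P -> Sc; P -> c.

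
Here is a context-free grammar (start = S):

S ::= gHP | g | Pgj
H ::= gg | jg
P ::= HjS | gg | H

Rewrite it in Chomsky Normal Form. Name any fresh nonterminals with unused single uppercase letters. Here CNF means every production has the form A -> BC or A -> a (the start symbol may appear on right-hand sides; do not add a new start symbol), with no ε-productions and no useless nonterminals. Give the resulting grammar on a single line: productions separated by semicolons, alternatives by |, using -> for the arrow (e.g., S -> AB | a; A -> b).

S -> g | AD | PE; A -> g; B -> j; C -> BS; D -> HP; E -> AB; H -> AA | BA; P -> AA | BA | HC

No ε-productions.
After unit-elimination: S -> g | Pgj | gHP; H -> gg | jg; P -> gg | jg | HjS.
TERM: introduce A -> g, B -> j and substitute in every rule of length ≥2.
BIN: P -> HBS becomes P -> HC, C -> BS; S -> AHP becomes S -> AD, D -> HP; S -> PAB becomes S -> PE, E -> AB.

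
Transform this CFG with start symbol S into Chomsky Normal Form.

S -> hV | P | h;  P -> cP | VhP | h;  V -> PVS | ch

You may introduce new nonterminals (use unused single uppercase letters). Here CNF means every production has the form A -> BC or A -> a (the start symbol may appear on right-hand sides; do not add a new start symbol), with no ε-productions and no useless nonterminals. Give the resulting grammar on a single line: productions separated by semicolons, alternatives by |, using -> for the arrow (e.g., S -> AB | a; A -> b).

S -> h | AV | BP | VD; A -> h; B -> c; C -> AP; D -> AP; E -> VS; P -> h | BP | VC; V -> BA | PE

No ε-productions.
After unit-elimination: S -> h | cP | hV | VhP; P -> h | cP | VhP; V -> ch | PVS.
TERM: introduce B -> c, A -> h and substitute in every rule of length ≥2.
BIN: P -> VAP becomes P -> VC, C -> AP; S -> VAP becomes S -> VD, D -> AP; V -> PVS becomes V -> PE, E -> VS.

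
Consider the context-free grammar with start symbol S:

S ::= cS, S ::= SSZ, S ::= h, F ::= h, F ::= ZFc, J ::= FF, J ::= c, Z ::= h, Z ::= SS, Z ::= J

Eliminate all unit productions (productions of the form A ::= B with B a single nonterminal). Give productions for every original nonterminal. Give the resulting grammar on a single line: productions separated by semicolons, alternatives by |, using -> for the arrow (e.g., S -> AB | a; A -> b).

Unit productions: Z->J.
Unit pairs (A ⇒* B via units): (Z,J).
S: inherits non-unit rules of {S} → SSZ | cS | h.
F: inherits non-unit rules of {F} → ZFc | h.
J: inherits non-unit rules of {J} → FF | c.
Z: inherits non-unit rules of {J, Z} → FF | SS | c | h.

S -> h | cS | SSZ; F -> h | ZFc; J -> c | FF; Z -> c | h | FF | SS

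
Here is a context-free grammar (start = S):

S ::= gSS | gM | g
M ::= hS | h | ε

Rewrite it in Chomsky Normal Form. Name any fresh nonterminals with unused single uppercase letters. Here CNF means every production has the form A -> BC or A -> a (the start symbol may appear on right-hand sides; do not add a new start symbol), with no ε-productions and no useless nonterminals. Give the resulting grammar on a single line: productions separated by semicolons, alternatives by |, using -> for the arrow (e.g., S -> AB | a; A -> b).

Nullable: {M}; after ε-elimination: S -> g | gM | gSS; M -> h | hS.
No unit productions to eliminate.
TERM: introduce B -> g, A -> h and substitute in every rule of length ≥2.
BIN: S -> BSS becomes S -> BC, C -> SS.

S -> g | BC | BM; A -> h; B -> g; C -> SS; M -> h | AS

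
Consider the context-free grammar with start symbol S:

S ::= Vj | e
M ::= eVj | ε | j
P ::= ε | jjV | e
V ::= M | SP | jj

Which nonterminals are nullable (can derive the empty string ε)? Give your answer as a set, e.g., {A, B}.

{M, P, V}

Directly nullable (have an ε-rule): {M, P}.
V is nullable via V -> M (every symbol on the right is already known nullable).
Not nullable: S — each has a terminal in every rule's right-hand side or depends on a non-nullable symbol.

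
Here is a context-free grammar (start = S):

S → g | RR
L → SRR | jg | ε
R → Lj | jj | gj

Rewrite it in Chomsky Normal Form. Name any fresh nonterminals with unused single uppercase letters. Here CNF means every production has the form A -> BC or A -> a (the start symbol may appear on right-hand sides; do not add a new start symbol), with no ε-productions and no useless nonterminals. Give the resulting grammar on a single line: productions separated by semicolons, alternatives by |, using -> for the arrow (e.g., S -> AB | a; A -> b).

S -> g | RR; A -> j; B -> g; C -> RR; L -> AB | SC; R -> j | AA | BA | LA

Nullable: {L}; after ε-elimination: S -> g | RR; L -> jg | SRR; R -> j | Lj | gj | jj.
No unit productions to eliminate.
TERM: introduce B -> g, A -> j and substitute in every rule of length ≥2.
BIN: L -> SRR becomes L -> SC, C -> RR.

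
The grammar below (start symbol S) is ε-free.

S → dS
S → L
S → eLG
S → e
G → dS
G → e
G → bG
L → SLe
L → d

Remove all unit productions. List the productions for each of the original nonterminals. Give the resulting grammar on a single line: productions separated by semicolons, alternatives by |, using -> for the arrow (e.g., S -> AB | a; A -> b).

S -> d | e | dS | SLe | eLG; G -> e | bG | dS; L -> d | SLe

Unit productions: S->L.
Unit pairs (A ⇒* B via units): (S,L).
S: inherits non-unit rules of {L, S} → SLe | d | dS | e | eLG.
G: inherits non-unit rules of {G} → bG | dS | e.
L: inherits non-unit rules of {L} → SLe | d.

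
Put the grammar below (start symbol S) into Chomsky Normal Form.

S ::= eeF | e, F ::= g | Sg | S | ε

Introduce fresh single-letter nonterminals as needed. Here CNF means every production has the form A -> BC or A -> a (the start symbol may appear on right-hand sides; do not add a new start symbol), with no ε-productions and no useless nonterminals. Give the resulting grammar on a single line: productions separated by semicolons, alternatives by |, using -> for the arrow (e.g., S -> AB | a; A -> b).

S -> e | BB | BD; A -> g; B -> e; C -> BF; D -> BF; F -> e | g | BB | BC | SA

Nullable: {F}; after ε-elimination: S -> e | ee | eeF; F -> S | g | Sg.
After unit-elimination: S -> e | ee | eeF; F -> e | g | Sg | ee | eeF.
TERM: introduce B -> e, A -> g and substitute in every rule of length ≥2.
BIN: F -> BBF becomes F -> BC, C -> BF; S -> BBF becomes S -> BD, D -> BF.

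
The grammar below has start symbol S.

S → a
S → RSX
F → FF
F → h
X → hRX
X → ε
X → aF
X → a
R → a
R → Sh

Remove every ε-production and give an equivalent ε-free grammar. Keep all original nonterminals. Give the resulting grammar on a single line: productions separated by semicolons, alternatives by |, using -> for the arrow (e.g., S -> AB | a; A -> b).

Nullable set: {X}.
S -> RSX: X nullable, giving RS | RSX.
Drop X -> ε.
X -> hRX: X nullable, giving hR | hRX.
Unchanged (no nullable symbols): S -> a; F -> FF; F -> h; R -> Sh; R -> a; X -> a; X -> aF.

S -> a | RS | RSX; F -> h | FF; R -> a | Sh; X -> a | aF | hR | hRX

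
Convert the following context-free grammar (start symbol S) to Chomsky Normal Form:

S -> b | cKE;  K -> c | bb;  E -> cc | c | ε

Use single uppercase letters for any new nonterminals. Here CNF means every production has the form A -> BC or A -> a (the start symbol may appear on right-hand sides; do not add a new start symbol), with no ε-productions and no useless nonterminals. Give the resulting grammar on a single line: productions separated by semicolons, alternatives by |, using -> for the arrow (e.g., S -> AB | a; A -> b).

S -> b | AC | AK; A -> c; B -> b; C -> KE; E -> c | AA; K -> c | BB

Nullable: {E}; after ε-elimination: S -> b | cK | cKE; E -> c | cc; K -> c | bb.
No unit productions to eliminate.
TERM: introduce B -> b, A -> c and substitute in every rule of length ≥2.
BIN: S -> AKE becomes S -> AC, C -> KE.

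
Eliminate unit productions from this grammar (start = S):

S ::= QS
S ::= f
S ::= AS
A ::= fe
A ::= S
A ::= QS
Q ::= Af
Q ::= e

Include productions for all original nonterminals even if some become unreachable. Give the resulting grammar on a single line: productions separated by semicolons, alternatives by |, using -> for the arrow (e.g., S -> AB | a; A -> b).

S -> f | AS | QS; A -> f | AS | QS | fe; Q -> e | Af

Unit productions: A->S.
Unit pairs (A ⇒* B via units): (A,S).
S: inherits non-unit rules of {S} → AS | QS | f.
A: inherits non-unit rules of {A, S} → AS | QS | f | fe.
Q: inherits non-unit rules of {Q} → Af | e.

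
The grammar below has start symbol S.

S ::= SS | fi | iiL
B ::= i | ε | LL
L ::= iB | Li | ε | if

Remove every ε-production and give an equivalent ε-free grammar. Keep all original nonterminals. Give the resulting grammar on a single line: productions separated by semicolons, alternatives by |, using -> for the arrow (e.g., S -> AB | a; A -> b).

S -> SS | fi | ii | iiL; B -> L | i | LL; L -> i | Li | iB | if

Nullable set: {B, L}.
S -> iiL: L nullable, giving ii | iiL.
Drop B -> ε.
B -> LL: L, L nullable, giving L | LL.
Drop L -> ε.
L -> Li: L nullable, giving Li | i.
L -> iB: B nullable, giving i | iB.
Unchanged (no nullable symbols): S -> SS; S -> fi; B -> i; L -> if.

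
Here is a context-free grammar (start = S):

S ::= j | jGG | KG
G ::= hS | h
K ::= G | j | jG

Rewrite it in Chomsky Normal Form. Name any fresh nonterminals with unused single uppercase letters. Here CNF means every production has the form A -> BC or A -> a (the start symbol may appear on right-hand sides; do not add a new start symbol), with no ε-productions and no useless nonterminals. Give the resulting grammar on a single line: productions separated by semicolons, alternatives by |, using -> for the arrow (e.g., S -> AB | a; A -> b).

S -> j | BC | KG; A -> h; B -> j; C -> GG; G -> h | AS; K -> h | j | AS | BG

No ε-productions.
After unit-elimination: S -> j | KG | jGG; G -> h | hS; K -> h | j | hS | jG.
TERM: introduce A -> h, B -> j and substitute in every rule of length ≥2.
BIN: S -> BGG becomes S -> BC, C -> GG.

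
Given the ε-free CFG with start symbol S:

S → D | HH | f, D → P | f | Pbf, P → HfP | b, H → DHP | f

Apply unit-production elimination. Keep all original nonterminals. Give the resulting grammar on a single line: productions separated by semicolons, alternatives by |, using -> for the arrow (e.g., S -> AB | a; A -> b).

Unit productions: D->P, S->D.
Unit pairs (A ⇒* B via units): (D,P), (S,D), (S,P).
S: inherits non-unit rules of {D, P, S} → HH | HfP | Pbf | b | f.
D: inherits non-unit rules of {D, P} → HfP | Pbf | b | f.
H: inherits non-unit rules of {H} → DHP | f.
P: inherits non-unit rules of {P} → HfP | b.

S -> b | f | HH | HfP | Pbf; D -> b | f | HfP | Pbf; H -> f | DHP; P -> b | HfP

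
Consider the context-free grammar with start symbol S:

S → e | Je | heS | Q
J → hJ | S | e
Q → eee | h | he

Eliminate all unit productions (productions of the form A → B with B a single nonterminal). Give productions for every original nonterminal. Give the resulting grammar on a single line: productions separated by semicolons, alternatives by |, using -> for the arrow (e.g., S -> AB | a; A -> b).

Unit productions: J->S, S->Q.
Unit pairs (A ⇒* B via units): (J,Q), (J,S), (S,Q).
S: inherits non-unit rules of {Q, S} → Je | e | eee | h | he | heS.
J: inherits non-unit rules of {J, Q, S} → Je | e | eee | h | hJ | he | heS.
Q: inherits non-unit rules of {Q} → eee | h | he.

S -> e | h | Je | he | eee | heS; J -> e | h | Je | hJ | he | eee | heS; Q -> h | he | eee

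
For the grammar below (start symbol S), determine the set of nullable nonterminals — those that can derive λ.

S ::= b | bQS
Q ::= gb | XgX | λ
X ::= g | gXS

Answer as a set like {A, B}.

Directly nullable (have an ε-rule): {Q}.
Not nullable: S, X — each has a terminal in every rule's right-hand side or depends on a non-nullable symbol.

{Q}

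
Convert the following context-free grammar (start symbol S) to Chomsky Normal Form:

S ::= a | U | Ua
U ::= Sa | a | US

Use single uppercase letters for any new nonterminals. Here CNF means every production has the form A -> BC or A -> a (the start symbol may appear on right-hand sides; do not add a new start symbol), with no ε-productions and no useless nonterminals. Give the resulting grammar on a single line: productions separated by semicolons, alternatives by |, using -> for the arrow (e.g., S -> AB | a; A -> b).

S -> a | SA | UA | US; A -> a; U -> a | SA | US

No ε-productions.
After unit-elimination: S -> a | Sa | US | Ua; U -> a | Sa | US.
TERM: introduce A -> a and substitute in every rule of length ≥2.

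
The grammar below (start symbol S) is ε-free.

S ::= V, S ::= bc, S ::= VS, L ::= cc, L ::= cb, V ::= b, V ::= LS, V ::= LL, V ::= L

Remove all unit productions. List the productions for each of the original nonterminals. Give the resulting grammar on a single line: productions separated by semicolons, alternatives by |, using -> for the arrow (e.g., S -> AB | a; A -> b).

Unit productions: S->V, V->L.
Unit pairs (A ⇒* B via units): (S,L), (S,V), (V,L).
S: inherits non-unit rules of {L, S, V} → LL | LS | VS | b | bc | cb | cc.
L: inherits non-unit rules of {L} → cb | cc.
V: inherits non-unit rules of {L, V} → LL | LS | b | cb | cc.

S -> b | LL | LS | VS | bc | cb | cc; L -> cb | cc; V -> b | LL | LS | cb | cc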